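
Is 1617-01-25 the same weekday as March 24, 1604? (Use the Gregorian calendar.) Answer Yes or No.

From Mar 24, 1604 to Jan 25, 1617 is 4690 days.
4690 mod 7 = 0, so they are the same weekday.
(Mar 24, 1604 is a Wednesday; Jan 25, 1617 is a Wednesday.)

Yes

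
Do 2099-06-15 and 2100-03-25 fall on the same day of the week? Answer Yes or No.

From Jun 15, 2099 to Mar 25, 2100 is 283 days.
283 mod 7 = 3, so they are different weekdays.
(Jun 15, 2099 is a Monday; Mar 25, 2100 is a Thursday.)

No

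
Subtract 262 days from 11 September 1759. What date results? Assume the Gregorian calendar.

−11 → Aug 31, 1759 (end of Aug, 31 days; 251 left).
−31 → Jul 31, 1759 (end of Jul, 31 days; 220 left).
−31 → Jun 30, 1759 (end of Jun, 30 days; 189 left).
−30 → May 31, 1759 (end of May, 31 days; 159 left).
−31 → Apr 30, 1759 (end of Apr, 30 days; 128 left).
−30 → Mar 31, 1759 (end of Mar, 31 days; 98 left).
−31 → Feb 28, 1759 (end of Feb, 28 days; 67 left).
−28 → Jan 31, 1759 (end of Jan, 31 days; 39 left).
−31 → Dec 31, 1758 (end of Dec, 31 days; 8 left).
−8 → Dec 23, 1758.

December 23, 1758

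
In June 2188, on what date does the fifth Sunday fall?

June 29, 2188

June 1, 2188 is a Sunday.
The first Sunday is therefore June 1 (same day).
The fifth Sunday is 1 + 4×7 = June 29.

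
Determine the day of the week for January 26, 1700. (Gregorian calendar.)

Tuesday

Doomsday rule: the anchor day for the 1700s is Sunday. For year 00: 0÷12 = 0 r 0, and 0÷4 = 0, so 0+0+0 = 0.
Sunday + 0 ≡ Sunday — that's 1700's doomsday.
In January the doomsday date is Jan 3 (1700 is not a leap year (divisible by 100 but not 400)).
Jan 26 is 23 days after Jan 3; 23 mod 7 = 2, so Sunday + 2 = Tuesday.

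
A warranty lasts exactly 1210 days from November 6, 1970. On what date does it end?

February 28, 1974

+365 (one year) → Nov 6, 1971 (845 left).
+366 (one year; includes Feb 29, 1972) → Nov 6, 1972 (479 left).
+365 (one year) → Nov 6, 1973 (114 left).
Nov has 30 days: +25 → Dec 1, 1973 (89 left).
Dec has 31 days: +31 → Jan 1, 1974 (58 left).
Jan has 31 days: +31 → Feb 1, 1974 (27 left).
+27 → Feb 28, 1974.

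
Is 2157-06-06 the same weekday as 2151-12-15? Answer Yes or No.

From Dec 15, 2151 to Jun 6, 2157 is 2000 days.
2000 mod 7 = 5, so they are different weekdays.
(Dec 15, 2151 is a Wednesday; Jun 6, 2157 is a Monday.)

No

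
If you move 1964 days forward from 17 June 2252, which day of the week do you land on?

Monday

Jun 17, 2252 is a Thursday.
1964 mod 7 = 4, so 1964 days after a Thursday is Thursday + 4 = Monday.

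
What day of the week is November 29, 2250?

January 1, 2250 is a Tuesday.
Jan 1, 2250 → Feb 1, 2250: 31 days (January has 31).
Feb 1, 2250 → Mar 1, 2250: 28 days (February has 28).
Mar 1, 2250 → Apr 1, 2250: 31 days (March has 31).
Apr 1, 2250 → May 1, 2250: 30 days (April has 30).
May 1, 2250 → Jun 1, 2250: 31 days (May has 31).
Jun 1, 2250 → Jul 1, 2250: 30 days (June has 30).
Jul 1, 2250 → Aug 1, 2250: 31 days (July has 31).
Aug 1, 2250 → Sep 1, 2250: 31 days (August has 31).
Sep 1, 2250 → Oct 1, 2250: 30 days (September has 30).
Oct 1, 2250 → Nov 1, 2250: 31 days (October has 31).
Nov 1, 2250 → Nov 29, 2250: 28 days.
Total: 332 days.
332 mod 7 = 3, so Tuesday + 3 = Friday.

Friday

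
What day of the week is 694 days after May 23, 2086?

Friday

First find the weekday of May 23, 2086. Doomsday rule: the anchor day for the 2000s is Tuesday. For year 86: 86÷12 = 7 r 2, and 2÷4 = 0, so 7+2+0 = 9.
Tuesday + 9 ≡ Thursday — that's 2086's doomsday.
In May the doomsday date is May 9.
May 23 is 14 days after May 9; 14 mod 7 = 0, so Thursday + 0 = Thursday.
694 mod 7 = 1, so 694 days after a Thursday is Thursday + 1 = Friday.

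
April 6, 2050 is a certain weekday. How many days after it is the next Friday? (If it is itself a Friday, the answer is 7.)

Apr 6, 2050 is a Wednesday.
From Wednesday to the next Friday is 2 days.

2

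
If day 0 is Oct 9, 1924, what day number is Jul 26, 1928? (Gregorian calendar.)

Oct 9, 1924 → Oct 9, 1925: 365 days.
Oct 9, 1925 → Oct 9, 1926: 365 days.
Oct 9, 1926 → Oct 9, 1927: 365 days.
Oct 9, 1927 → Nov 9, 1927: 31 days (October has 31).
Nov 9, 1927 → Dec 9, 1927: 30 days (November has 30).
Dec 9, 1927 → Jan 9, 1928: 31 days (December has 31).
Jan 9, 1928 → Feb 9, 1928: 31 days (January has 31).
Feb 9, 1928 → Mar 9, 1928: 29 days (February has 29).
Mar 9, 1928 → Apr 9, 1928: 31 days (March has 31).
Apr 9, 1928 → May 9, 1928: 30 days (April has 30).
May 9, 1928 → Jun 9, 1928: 31 days (May has 31).
Jun 9, 1928 → Jul 9, 1928: 30 days (June has 30).
Jul 9, 1928 → Jul 26, 1928: 17 days.
Total: 1386 days.

1386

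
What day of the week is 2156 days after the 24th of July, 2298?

Sunday

Jul 24, 2298 is a Sunday.
2156 mod 7 = 0, so 2156 days after a Sunday is Sunday + 0 = Sunday.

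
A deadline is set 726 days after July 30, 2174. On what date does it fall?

+365 (one year) → Jul 30, 2175 (361 left).
Jul has 31 days: +2 → Aug 1, 2175 (359 left).
Aug has 31 days: +31 → Sep 1, 2175 (328 left).
Sep has 30 days: +30 → Oct 1, 2175 (298 left).
Oct has 31 days: +31 → Nov 1, 2175 (267 left).
Nov has 30 days: +30 → Dec 1, 2175 (237 left).
Dec has 31 days: +31 → Jan 1, 2176 (206 left).
Jan has 31 days: +31 → Feb 1, 2176 (175 left).
Feb has 29 days: +29 → Mar 1, 2176 (146 left).
Mar has 31 days: +31 → Apr 1, 2176 (115 left).
Apr has 30 days: +30 → May 1, 2176 (85 left).
May has 31 days: +31 → Jun 1, 2176 (54 left).
Jun has 30 days: +30 → Jul 1, 2176 (24 left).
+24 → Jul 25, 2176.

July 25, 2176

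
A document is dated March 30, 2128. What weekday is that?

Tuesday

Doomsday rule: the anchor day for the 2100s is Sunday. For year 28: 28÷12 = 2 r 4, and 4÷4 = 1, so 2+4+1 = 7.
Sunday + 7 ≡ Sunday — that's 2128's doomsday.
In March the doomsday date is Mar 14.
Mar 30 is 16 days after Mar 14; 16 mod 7 = 2, so Sunday + 2 = Tuesday.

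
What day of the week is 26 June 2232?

Doomsday rule: the anchor day for the 2200s is Friday. For year 32: 32÷12 = 2 r 8, and 8÷4 = 2, so 2+8+2 = 12.
Friday + 12 ≡ Wednesday — that's 2232's doomsday.
In June the doomsday date is Jun 6.
Jun 26 is 20 days after Jun 6; 20 mod 7 = 6, so Wednesday + 6 = Tuesday.

Tuesday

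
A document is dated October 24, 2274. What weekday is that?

Doomsday rule: the anchor day for the 2200s is Friday. For year 74: 74÷12 = 6 r 2, and 2÷4 = 0, so 6+2+0 = 8.
Friday + 8 ≡ Saturday — that's 2274's doomsday.
In October the doomsday date is Oct 10.
Oct 24 is 14 days after Oct 10; 14 mod 7 = 0, so Saturday + 0 = Saturday.

Saturday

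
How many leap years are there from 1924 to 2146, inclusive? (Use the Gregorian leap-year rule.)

55

Multiples of 4 in [1924,2146]: 56.
Of those, multiples of 100: 2 (not leap unless ÷400).
Multiples of 400: 1.
Leap years = 56 − 2 + 1 = 55.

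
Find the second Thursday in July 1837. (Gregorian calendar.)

July 1, 1837 is a Saturday.
The first Thursday is therefore July 6 (5 days later).
The second Thursday is 6 + 1×7 = July 13.

July 13, 1837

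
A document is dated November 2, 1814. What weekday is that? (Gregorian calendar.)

Doomsday rule: the anchor day for the 1800s is Friday. For year 14: 14÷12 = 1 r 2, and 2÷4 = 0, so 1+2+0 = 3.
Friday + 3 ≡ Monday — that's 1814's doomsday.
In November the doomsday date is Nov 7.
Nov 2 is 5 days before Nov 7; 5 mod 7 = 5, so Monday − 5 = Wednesday.

Wednesday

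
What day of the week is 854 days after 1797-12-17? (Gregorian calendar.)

Sunday

Dec 17, 1797 is a Sunday.
854 mod 7 = 0, so 854 days after a Sunday is Sunday + 0 = Sunday.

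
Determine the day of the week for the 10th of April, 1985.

Wednesday

Doomsday rule: the anchor day for the 1900s is Wednesday. For year 85: 85÷12 = 7 r 1, and 1÷4 = 0, so 7+1+0 = 8.
Wednesday + 8 ≡ Thursday — that's 1985's doomsday.
In April the doomsday date is Apr 4.
Apr 10 is 6 days after Apr 4; 6 mod 7 = 6, so Thursday + 6 = Wednesday.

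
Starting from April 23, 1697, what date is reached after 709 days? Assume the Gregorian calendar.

April 2, 1699

+365 (one year) → Apr 23, 1698 (344 left).
Apr has 30 days: +8 → May 1, 1698 (336 left).
May has 31 days: +31 → Jun 1, 1698 (305 left).
Jun has 30 days: +30 → Jul 1, 1698 (275 left).
Jul has 31 days: +31 → Aug 1, 1698 (244 left).
Aug has 31 days: +31 → Sep 1, 1698 (213 left).
Sep has 30 days: +30 → Oct 1, 1698 (183 left).
Oct has 31 days: +31 → Nov 1, 1698 (152 left).
Nov has 30 days: +30 → Dec 1, 1698 (122 left).
Dec has 31 days: +31 → Jan 1, 1699 (91 left).
Jan has 31 days: +31 → Feb 1, 1699 (60 left).
Feb has 28 days: +28 → Mar 1, 1699 (32 left).
Mar has 31 days: +31 → Apr 1, 1699 (1 left).
+1 → Apr 2, 1699.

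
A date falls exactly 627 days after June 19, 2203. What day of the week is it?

Thursday

First find the weekday of Jun 19, 2203. Doomsday rule: the anchor day for the 2200s is Friday. For year 03: 3÷12 = 0 r 3, and 3÷4 = 0, so 0+3+0 = 3.
Friday + 3 ≡ Monday — that's 2203's doomsday.
In June the doomsday date is Jun 6.
Jun 19 is 13 days after Jun 6; 13 mod 7 = 6, so Monday + 6 = Sunday.
627 mod 7 = 4, so 627 days after a Sunday is Sunday + 4 = Thursday.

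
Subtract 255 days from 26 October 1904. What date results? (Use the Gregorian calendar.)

−26 → Sep 30, 1904 (end of Sep, 30 days; 229 left).
−30 → Aug 31, 1904 (end of Aug, 31 days; 199 left).
−31 → Jul 31, 1904 (end of Jul, 31 days; 168 left).
−31 → Jun 30, 1904 (end of Jun, 30 days; 137 left).
−30 → May 31, 1904 (end of May, 31 days; 107 left).
−31 → Apr 30, 1904 (end of Apr, 30 days; 76 left).
−30 → Mar 31, 1904 (end of Mar, 31 days; 46 left).
−31 → Feb 29, 1904 (end of Feb, 29 days; 15 left).
−15 → Feb 14, 1904.

February 14, 1904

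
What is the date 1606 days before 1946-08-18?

March 26, 1942

−365 (one year) → Aug 18, 1945 (1241 left).
−365 (one year) → Aug 18, 1944 (876 left).
−366 (one year; includes Feb 29, 1944) → Aug 18, 1943 (510 left).
−365 (one year) → Aug 18, 1942 (145 left).
−18 → Jul 31, 1942 (end of Jul, 31 days; 127 left).
−31 → Jun 30, 1942 (end of Jun, 30 days; 96 left).
−30 → May 31, 1942 (end of May, 31 days; 66 left).
−31 → Apr 30, 1942 (end of Apr, 30 days; 35 left).
−30 → Mar 31, 1942 (end of Mar, 31 days; 5 left).
−5 → Mar 26, 1942.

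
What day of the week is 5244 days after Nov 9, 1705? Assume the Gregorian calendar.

Tuesday

Nov 9, 1705 is a Monday.
5244 mod 7 = 1, so 5244 days after a Monday is Monday + 1 = Tuesday.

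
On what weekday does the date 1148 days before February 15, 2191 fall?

Tuesday

Feb 15, 2191 is a Tuesday.
1148 mod 7 = 0, so 1148 days before a Tuesday is Tuesday − 0 = Tuesday.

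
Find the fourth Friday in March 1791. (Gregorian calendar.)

March 25, 1791

March 1, 1791 is a Tuesday.
The first Friday is therefore March 4 (3 days later).
The fourth Friday is 4 + 3×7 = March 25.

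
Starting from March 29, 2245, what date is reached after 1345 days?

+365 (one year) → Mar 29, 2246 (980 left).
+365 (one year) → Mar 29, 2247 (615 left).
+366 (one year; includes Feb 29, 2248) → Mar 29, 2248 (249 left).
Mar has 31 days: +3 → Apr 1, 2248 (246 left).
Apr has 30 days: +30 → May 1, 2248 (216 left).
May has 31 days: +31 → Jun 1, 2248 (185 left).
Jun has 30 days: +30 → Jul 1, 2248 (155 left).
Jul has 31 days: +31 → Aug 1, 2248 (124 left).
Aug has 31 days: +31 → Sep 1, 2248 (93 left).
Sep has 30 days: +30 → Oct 1, 2248 (63 left).
Oct has 31 days: +31 → Nov 1, 2248 (32 left).
Nov has 30 days: +30 → Dec 1, 2248 (2 left).
+2 → Dec 3, 2248.

December 3, 2248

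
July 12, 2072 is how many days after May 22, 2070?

May 22, 2070 → May 22, 2071: 365 days.
May 22, 2071 → May 22, 2072: 366 days (Feb 29, 2072 is in that span).
May 22, 2072 → Jun 22, 2072: 31 days (May has 31).
Jun 22, 2072 → Jul 12, 2072: 20 days.
Total: 782 days.

782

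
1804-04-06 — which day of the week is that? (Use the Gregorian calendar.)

Doomsday rule: the anchor day for the 1800s is Friday. For year 04: 4÷12 = 0 r 4, and 4÷4 = 1, so 0+4+1 = 5.
Friday + 5 ≡ Wednesday — that's 1804's doomsday.
In April the doomsday date is Apr 4.
Apr 6 is 2 days after Apr 4; 2 mod 7 = 2, so Wednesday + 2 = Friday.

Friday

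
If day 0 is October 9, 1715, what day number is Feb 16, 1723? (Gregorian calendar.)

Oct 9, 1715 → Oct 9, 1716: 366 days (Feb 29, 1716 is in that span).
Oct 9, 1716 → Oct 9, 1717: 365 days.
Oct 9, 1717 → Oct 9, 1718: 365 days.
Oct 9, 1718 → Oct 9, 1719: 365 days.
Oct 9, 1719 → Oct 9, 1720: 366 days (Feb 29, 1720 is in that span).
Oct 9, 1720 → Oct 9, 1721: 365 days.
Oct 9, 1721 → Oct 9, 1722: 365 days.
Oct 9, 1722 → Nov 9, 1722: 31 days (October has 31).
Nov 9, 1722 → Dec 9, 1722: 30 days (November has 30).
Dec 9, 1722 → Jan 9, 1723: 31 days (December has 31).
Jan 9, 1723 → Feb 9, 1723: 31 days (January has 31).
Feb 9, 1723 → Feb 16, 1723: 7 days.
Total: 2687 days.

2687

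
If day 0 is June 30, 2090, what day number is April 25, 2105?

5412

Jun 30, 2090 → Jun 30, 2091: 365 days.
Jun 30, 2091 → Jun 30, 2092: 366 days (Feb 29, 2092 is in that span).
Jun 30, 2092 → Jun 30, 2093: 365 days.
Jun 30, 2093 → Jun 30, 2094: 365 days.
Jun 30, 2094 → Jun 30, 2095: 365 days.
Jun 30, 2095 → Jun 30, 2096: 366 days (Feb 29, 2096 is in that span).
Jun 30, 2096 → Jun 30, 2097: 365 days.
Jun 30, 2097 → Jun 30, 2098: 365 days.
Jun 30, 2098 → Jun 30, 2099: 365 days.
Jun 30, 2099 → Jun 30, 2100: 365 days.
Jun 30, 2100 → Jun 30, 2101: 365 days.
Jun 30, 2101 → Jun 30, 2102: 365 days.
Jun 30, 2102 → Jun 30, 2103: 365 days.
Jun 30, 2103 → Jun 30, 2104: 366 days (Feb 29, 2104 is in that span).
Jun 30, 2104 → Jul 30, 2104: 30 days (June has 30).
Jul 30, 2104 → Aug 30, 2104: 31 days (July has 31).
Aug 30, 2104 → Sep 30, 2104: 31 days (August has 31).
Sep 30, 2104 → Oct 30, 2104: 30 days (September has 30).
Oct 30, 2104 → Nov 30, 2104: 31 days (October has 31).
Nov 30, 2104 → Dec 30, 2104: 30 days (November has 30).
Dec 30, 2104 → Jan 30, 2105: 31 days (December has 31).
Jan 30, 2105 → Feb 28, 2105: 29 days (January has 31).
Feb 28, 2105 → Mar 28, 2105: 28 days (February has 28).
Mar 28, 2105 → Apr 25, 2105: 28 days.
Total: 5412 days.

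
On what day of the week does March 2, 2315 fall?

Tuesday

Doomsday rule: the anchor day for the 2300s is Wednesday. For year 15: 15÷12 = 1 r 3, and 3÷4 = 0, so 1+3+0 = 4.
Wednesday + 4 ≡ Sunday — that's 2315's doomsday.
In March the doomsday date is Mar 14.
Mar 2 is 12 days before Mar 14; 12 mod 7 = 5, so Sunday − 5 = Tuesday.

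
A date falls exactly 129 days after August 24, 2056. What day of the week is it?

Sunday

First find the weekday of Aug 24, 2056. Doomsday rule: the anchor day for the 2000s is Tuesday. For year 56: 56÷12 = 4 r 8, and 8÷4 = 2, so 4+8+2 = 14.
Tuesday + 14 ≡ Tuesday — that's 2056's doomsday.
In August the doomsday date is Aug 8.
Aug 24 is 16 days after Aug 8; 16 mod 7 = 2, so Tuesday + 2 = Thursday.
129 mod 7 = 3, so 129 days after a Thursday is Thursday + 3 = Sunday.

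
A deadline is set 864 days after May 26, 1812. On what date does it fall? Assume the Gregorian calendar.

+365 (one year) → May 26, 1813 (499 left).
+365 (one year) → May 26, 1814 (134 left).
May has 31 days: +6 → Jun 1, 1814 (128 left).
Jun has 30 days: +30 → Jul 1, 1814 (98 left).
Jul has 31 days: +31 → Aug 1, 1814 (67 left).
Aug has 31 days: +31 → Sep 1, 1814 (36 left).
Sep has 30 days: +30 → Oct 1, 1814 (6 left).
+6 → Oct 7, 1814.

October 7, 1814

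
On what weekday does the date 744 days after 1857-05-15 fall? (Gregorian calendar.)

First find the weekday of May 15, 1857. Doomsday rule: the anchor day for the 1800s is Friday. For year 57: 57÷12 = 4 r 9, and 9÷4 = 2, so 4+9+2 = 15.
Friday + 15 ≡ Saturday — that's 1857's doomsday.
In May the doomsday date is May 9.
May 15 is 6 days after May 9; 6 mod 7 = 6, so Saturday + 6 = Friday.
744 mod 7 = 2, so 744 days after a Friday is Friday + 2 = Sunday.

Sunday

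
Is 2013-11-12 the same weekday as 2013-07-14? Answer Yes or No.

From Jul 14, 2013 to Nov 12, 2013 is 121 days.
121 mod 7 = 2, so they are different weekdays.
(Jul 14, 2013 is a Sunday; Nov 12, 2013 is a Tuesday.)

No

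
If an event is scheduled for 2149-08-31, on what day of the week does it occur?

Sunday

Doomsday rule: the anchor day for the 2100s is Sunday. For year 49: 49÷12 = 4 r 1, and 1÷4 = 0, so 4+1+0 = 5.
Sunday + 5 ≡ Friday — that's 2149's doomsday.
In August the doomsday date is Aug 8.
Aug 31 is 23 days after Aug 8; 23 mod 7 = 2, so Friday + 2 = Sunday.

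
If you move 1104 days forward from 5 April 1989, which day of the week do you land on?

Monday

Apr 5, 1989 is a Wednesday.
1104 mod 7 = 5, so 1104 days after a Wednesday is Wednesday + 5 = Monday.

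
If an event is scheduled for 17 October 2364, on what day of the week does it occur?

Doomsday rule: the anchor day for the 2300s is Wednesday. For year 64: 64÷12 = 5 r 4, and 4÷4 = 1, so 5+4+1 = 10.
Wednesday + 10 ≡ Saturday — that's 2364's doomsday.
In October the doomsday date is Oct 10.
Oct 17 is 7 days after Oct 10; 7 mod 7 = 0, so Saturday + 0 = Saturday.

Saturday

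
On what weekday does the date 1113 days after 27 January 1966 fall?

Jan 27, 1966 is a Thursday.
1113 mod 7 = 0, so 1113 days after a Thursday is Thursday + 0 = Thursday.

Thursday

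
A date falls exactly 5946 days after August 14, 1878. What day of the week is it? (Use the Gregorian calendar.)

Aug 14, 1878 is a Wednesday.
5946 mod 7 = 3, so 5946 days after a Wednesday is Wednesday + 3 = Saturday.

Saturday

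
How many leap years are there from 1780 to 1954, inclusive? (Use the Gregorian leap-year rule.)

42

Multiples of 4 in [1780,1954]: 44.
Of those, multiples of 100: 2 (not leap unless ÷400).
Multiples of 400: 0.
Leap years = 44 − 2 + 0 = 42.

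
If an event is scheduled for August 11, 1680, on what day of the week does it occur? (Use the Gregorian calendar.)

Doomsday rule: the anchor day for the 1600s is Tuesday. For year 80: 80÷12 = 6 r 8, and 8÷4 = 2, so 6+8+2 = 16.
Tuesday + 16 ≡ Thursday — that's 1680's doomsday.
In August the doomsday date is Aug 8.
Aug 11 is 3 days after Aug 8; 3 mod 7 = 3, so Thursday + 3 = Sunday.

Sunday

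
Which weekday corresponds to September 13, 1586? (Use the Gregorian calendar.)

Saturday

Doomsday rule: the anchor day for the 1500s is Wednesday. For year 86: 86÷12 = 7 r 2, and 2÷4 = 0, so 7+2+0 = 9.
Wednesday + 9 ≡ Friday — that's 1586's doomsday.
In September the doomsday date is Sep 5.
Sep 13 is 8 days after Sep 5; 8 mod 7 = 1, so Friday + 1 = Saturday.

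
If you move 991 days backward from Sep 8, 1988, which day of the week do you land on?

Sep 8, 1988 is a Thursday.
991 mod 7 = 4, so 991 days before a Thursday is Thursday − 4 = Sunday.

Sunday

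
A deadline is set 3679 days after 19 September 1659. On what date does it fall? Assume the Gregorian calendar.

+366 (one year; includes Feb 29, 1660) → Sep 19, 1660 (3313 left).
+365 (one year) → Sep 19, 1661 (2948 left).
+365 (one year) → Sep 19, 1662 (2583 left).
+365 (one year) → Sep 19, 1663 (2218 left).
+366 (one year; includes Feb 29, 1664) → Sep 19, 1664 (1852 left).
+365 (one year) → Sep 19, 1665 (1487 left).
+365 (one year) → Sep 19, 1666 (1122 left).
+365 (one year) → Sep 19, 1667 (757 left).
+366 (one year; includes Feb 29, 1668) → Sep 19, 1668 (391 left).
Sep has 30 days: +12 → Oct 1, 1668 (379 left).
Oct has 31 days: +31 → Nov 1, 1668 (348 left).
Nov has 30 days: +30 → Dec 1, 1668 (318 left).
Dec has 31 days: +31 → Jan 1, 1669 (287 left).
Jan has 31 days: +31 → Feb 1, 1669 (256 left).
Feb has 28 days: +28 → Mar 1, 1669 (228 left).
Mar has 31 days: +31 → Apr 1, 1669 (197 left).
Apr has 30 days: +30 → May 1, 1669 (167 left).
May has 31 days: +31 → Jun 1, 1669 (136 left).
Jun has 30 days: +30 → Jul 1, 1669 (106 left).
Jul has 31 days: +31 → Aug 1, 1669 (75 left).
Aug has 31 days: +31 → Sep 1, 1669 (44 left).
Sep has 30 days: +30 → Oct 1, 1669 (14 left).
+14 → Oct 15, 1669.

October 15, 1669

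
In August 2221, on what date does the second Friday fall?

August 1, 2221 is a Wednesday.
The first Friday is therefore August 3 (2 days later).
The second Friday is 3 + 1×7 = August 10.

August 10, 2221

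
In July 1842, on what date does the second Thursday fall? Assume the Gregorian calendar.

July 14, 1842

July 1, 1842 is a Friday.
The first Thursday is therefore July 7 (6 days later).
The second Thursday is 7 + 1×7 = July 14.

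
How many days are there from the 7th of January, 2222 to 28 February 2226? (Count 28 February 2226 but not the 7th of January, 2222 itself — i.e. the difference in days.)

Jan 7, 2222 → Jan 7, 2223: 365 days.
Jan 7, 2223 → Jan 7, 2224: 365 days.
Jan 7, 2224 → Jan 7, 2225: 366 days (Feb 29, 2224 is in that span).
Jan 7, 2225 → Jan 7, 2226: 365 days.
Jan 7, 2226 → Feb 7, 2226: 31 days (January has 31).
Feb 7, 2226 → Feb 28, 2226: 21 days.
Total: 1513 days.

1513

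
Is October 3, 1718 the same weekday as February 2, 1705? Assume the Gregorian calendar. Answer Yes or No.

Yes

From Feb 2, 1705 to Oct 3, 1718 is 4991 days.
4991 mod 7 = 0, so they are the same weekday.
(Feb 2, 1705 is a Monday; Oct 3, 1718 is a Monday.)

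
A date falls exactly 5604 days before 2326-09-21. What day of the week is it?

Friday

Sep 21, 2326 is a Tuesday.
5604 mod 7 = 4, so 5604 days before a Tuesday is Tuesday − 4 = Friday.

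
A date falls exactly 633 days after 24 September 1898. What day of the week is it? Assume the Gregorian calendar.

Tuesday

Sep 24, 1898 is a Saturday.
633 mod 7 = 3, so 633 days after a Saturday is Saturday + 3 = Tuesday.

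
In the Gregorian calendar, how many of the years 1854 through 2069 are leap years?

Multiples of 4 in [1854,2069]: 54.
Of those, multiples of 100: 2 (not leap unless ÷400).
Multiples of 400: 1.
Leap years = 54 − 2 + 1 = 53.

53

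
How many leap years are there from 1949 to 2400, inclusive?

110

Multiples of 4 in [1949,2400]: 113.
Of those, multiples of 100: 5 (not leap unless ÷400).
Multiples of 400: 2.
Leap years = 113 − 5 + 2 = 110.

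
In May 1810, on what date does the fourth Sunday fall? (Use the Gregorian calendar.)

May 27, 1810

May 1, 1810 is a Tuesday.
The first Sunday is therefore May 6 (5 days later).
The fourth Sunday is 6 + 3×7 = May 27.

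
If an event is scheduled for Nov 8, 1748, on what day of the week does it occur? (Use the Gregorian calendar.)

Doomsday rule: the anchor day for the 1700s is Sunday. For year 48: 48÷12 = 4 r 0, and 0÷4 = 0, so 4+0+0 = 4.
Sunday + 4 ≡ Thursday — that's 1748's doomsday.
In November the doomsday date is Nov 7.
Nov 8 is 1 day after Nov 7; 1 mod 7 = 1, so Thursday + 1 = Friday.

Friday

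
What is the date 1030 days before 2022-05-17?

−365 (one year) → May 17, 2021 (665 left).
−365 (one year) → May 17, 2020 (300 left).
−17 → Apr 30, 2020 (end of Apr, 30 days; 283 left).
−30 → Mar 31, 2020 (end of Mar, 31 days; 253 left).
−31 → Feb 29, 2020 (end of Feb, 29 days; 222 left).
−29 → Jan 31, 2020 (end of Jan, 31 days; 193 left).
−31 → Dec 31, 2019 (end of Dec, 31 days; 162 left).
−31 → Nov 30, 2019 (end of Nov, 30 days; 131 left).
−30 → Oct 31, 2019 (end of Oct, 31 days; 101 left).
−31 → Sep 30, 2019 (end of Sep, 30 days; 70 left).
−30 → Aug 31, 2019 (end of Aug, 31 days; 40 left).
−31 → Jul 31, 2019 (end of Jul, 31 days; 9 left).
−9 → Jul 22, 2019.

July 22, 2019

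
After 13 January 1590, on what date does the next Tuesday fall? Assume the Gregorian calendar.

Jan 13, 1590 is a Saturday.
From Saturday to the next Tuesday is 3 days.
Jan 13, 1590 + 3 = Jan 16, 1590.

January 16, 1590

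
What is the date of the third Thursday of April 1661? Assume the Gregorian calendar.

April 1, 1661 is a Friday.
The first Thursday is therefore April 7 (6 days later).
The third Thursday is 7 + 2×7 = April 21.

April 21, 1661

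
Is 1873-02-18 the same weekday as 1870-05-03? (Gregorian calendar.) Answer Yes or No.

From May 3, 1870 to Feb 18, 1873 is 1022 days.
1022 mod 7 = 0, so they are the same weekday.
(May 3, 1870 is a Tuesday; Feb 18, 1873 is a Tuesday.)

Yes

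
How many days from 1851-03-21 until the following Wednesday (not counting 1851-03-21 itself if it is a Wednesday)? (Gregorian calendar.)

5

Mar 21, 1851 is a Friday.
From Friday to the next Wednesday is 5 days.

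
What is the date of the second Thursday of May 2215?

May 1, 2215 is a Monday.
The first Thursday is therefore May 4 (3 days later).
The second Thursday is 4 + 1×7 = May 11.

May 11, 2215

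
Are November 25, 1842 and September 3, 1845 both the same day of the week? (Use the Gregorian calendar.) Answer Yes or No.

No

From Nov 25, 1842 to Sep 3, 1845 is 1013 days.
1013 mod 7 = 5, so they are different weekdays.
(Nov 25, 1842 is a Friday; Sep 3, 1845 is a Wednesday.)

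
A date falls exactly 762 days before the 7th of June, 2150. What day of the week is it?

Monday

First find the weekday of Jun 7, 2150. Doomsday rule: the anchor day for the 2100s is Sunday. For year 50: 50÷12 = 4 r 2, and 2÷4 = 0, so 4+2+0 = 6.
Sunday + 6 ≡ Saturday — that's 2150's doomsday.
In June the doomsday date is Jun 6.
Jun 7 is 1 day after Jun 6; 1 mod 7 = 1, so Saturday + 1 = Sunday.
762 mod 7 = 6, so 762 days before a Sunday is Sunday − 6 = Monday.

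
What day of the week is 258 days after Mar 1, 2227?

First find the weekday of Mar 1, 2227. Doomsday rule: the anchor day for the 2200s is Friday. For year 27: 27÷12 = 2 r 3, and 3÷4 = 0, so 2+3+0 = 5.
Friday + 5 ≡ Wednesday — that's 2227's doomsday.
In March the doomsday date is Mar 14.
Mar 1 is 13 days before Mar 14; 13 mod 7 = 6, so Wednesday − 6 = Thursday.
258 mod 7 = 6, so 258 days after a Thursday is Thursday + 6 = Wednesday.

Wednesday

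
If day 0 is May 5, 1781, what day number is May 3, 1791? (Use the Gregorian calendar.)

May 5, 1781 → May 5, 1782: 365 days.
May 5, 1782 → May 5, 1783: 365 days.
May 5, 1783 → May 5, 1784: 366 days (Feb 29, 1784 is in that span).
May 5, 1784 → May 5, 1785: 365 days.
May 5, 1785 → May 5, 1786: 365 days.
May 5, 1786 → May 5, 1787: 365 days.
May 5, 1787 → May 5, 1788: 366 days (Feb 29, 1788 is in that span).
May 5, 1788 → May 5, 1789: 365 days.
May 5, 1789 → May 5, 1790: 365 days.
May 5, 1790 → Jun 5, 1790: 31 days (May has 31).
Jun 5, 1790 → Jul 5, 1790: 30 days (June has 30).
Jul 5, 1790 → Aug 5, 1790: 31 days (July has 31).
Aug 5, 1790 → Sep 5, 1790: 31 days (August has 31).
Sep 5, 1790 → Oct 5, 1790: 30 days (September has 30).
Oct 5, 1790 → Nov 5, 1790: 31 days (October has 31).
Nov 5, 1790 → Dec 5, 1790: 30 days (November has 30).
Dec 5, 1790 → Jan 5, 1791: 31 days (December has 31).
Jan 5, 1791 → Feb 5, 1791: 31 days (January has 31).
Feb 5, 1791 → Mar 5, 1791: 28 days (February has 28).
Mar 5, 1791 → Apr 5, 1791: 31 days (March has 31).
Apr 5, 1791 → May 3, 1791: 28 days.
Total: 3650 days.

3650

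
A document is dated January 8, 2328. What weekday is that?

Sunday

Doomsday rule: the anchor day for the 2300s is Wednesday. For year 28: 28÷12 = 2 r 4, and 4÷4 = 1, so 2+4+1 = 7.
Wednesday + 7 ≡ Wednesday — that's 2328's doomsday.
In January the doomsday date is Jan 4 (2328 is a leap year (divisible by 4)).
Jan 8 is 4 days after Jan 4; 4 mod 7 = 4, so Wednesday + 4 = Sunday.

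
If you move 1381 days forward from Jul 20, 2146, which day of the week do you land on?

Friday

Jul 20, 2146 is a Wednesday.
1381 mod 7 = 2, so 1381 days after a Wednesday is Wednesday + 2 = Friday.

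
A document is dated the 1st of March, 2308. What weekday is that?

Doomsday rule: the anchor day for the 2300s is Wednesday. For year 08: 8÷12 = 0 r 8, and 8÷4 = 2, so 0+8+2 = 10.
Wednesday + 10 ≡ Saturday — that's 2308's doomsday.
In March the doomsday date is Mar 14.
Mar 1 is 13 days before Mar 14; 13 mod 7 = 6, so Saturday − 6 = Sunday.

Sunday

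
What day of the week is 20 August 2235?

Doomsday rule: the anchor day for the 2200s is Friday. For year 35: 35÷12 = 2 r 11, and 11÷4 = 2, so 2+11+2 = 15.
Friday + 15 ≡ Saturday — that's 2235's doomsday.
In August the doomsday date is Aug 8.
Aug 20 is 12 days after Aug 8; 12 mod 7 = 5, so Saturday + 5 = Thursday.

Thursday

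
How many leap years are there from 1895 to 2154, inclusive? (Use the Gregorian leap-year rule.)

Multiples of 4 in [1895,2154]: 65.
Of those, multiples of 100: 3 (not leap unless ÷400).
Multiples of 400: 1.
Leap years = 65 − 3 + 1 = 63.

63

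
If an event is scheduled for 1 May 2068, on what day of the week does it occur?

Doomsday rule: the anchor day for the 2000s is Tuesday. For year 68: 68÷12 = 5 r 8, and 8÷4 = 2, so 5+8+2 = 15.
Tuesday + 15 ≡ Wednesday — that's 2068's doomsday.
In May the doomsday date is May 9.
May 1 is 8 days before May 9; 8 mod 7 = 1, so Wednesday − 1 = Tuesday.

Tuesday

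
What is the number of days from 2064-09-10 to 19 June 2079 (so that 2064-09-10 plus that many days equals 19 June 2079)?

5395

Sep 10, 2064 → Sep 10, 2065: 365 days.
Sep 10, 2065 → Sep 10, 2066: 365 days.
Sep 10, 2066 → Sep 10, 2067: 365 days.
Sep 10, 2067 → Sep 10, 2068: 366 days (Feb 29, 2068 is in that span).
Sep 10, 2068 → Sep 10, 2069: 365 days.
Sep 10, 2069 → Sep 10, 2070: 365 days.
Sep 10, 2070 → Sep 10, 2071: 365 days.
Sep 10, 2071 → Sep 10, 2072: 366 days (Feb 29, 2072 is in that span).
Sep 10, 2072 → Sep 10, 2073: 365 days.
Sep 10, 2073 → Sep 10, 2074: 365 days.
Sep 10, 2074 → Sep 10, 2075: 365 days.
Sep 10, 2075 → Sep 10, 2076: 366 days (Feb 29, 2076 is in that span).
Sep 10, 2076 → Sep 10, 2077: 365 days.
Sep 10, 2077 → Sep 10, 2078: 365 days.
Sep 10, 2078 → Oct 10, 2078: 30 days (September has 30).
Oct 10, 2078 → Nov 10, 2078: 31 days (October has 31).
Nov 10, 2078 → Dec 10, 2078: 30 days (November has 30).
Dec 10, 2078 → Jan 10, 2079: 31 days (December has 31).
Jan 10, 2079 → Feb 10, 2079: 31 days (January has 31).
Feb 10, 2079 → Mar 10, 2079: 28 days (February has 28).
Mar 10, 2079 → Apr 10, 2079: 31 days (March has 31).
Apr 10, 2079 → May 10, 2079: 30 days (April has 30).
May 10, 2079 → Jun 10, 2079: 31 days (May has 31).
Jun 10, 2079 → Jun 19, 2079: 9 days.
Total: 5395 days.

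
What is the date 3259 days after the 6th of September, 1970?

August 9, 1979

+365 (one year) → Sep 6, 1971 (2894 left).
+366 (one year; includes Feb 29, 1972) → Sep 6, 1972 (2528 left).
+365 (one year) → Sep 6, 1973 (2163 left).
+365 (one year) → Sep 6, 1974 (1798 left).
+365 (one year) → Sep 6, 1975 (1433 left).
+366 (one year; includes Feb 29, 1976) → Sep 6, 1976 (1067 left).
+365 (one year) → Sep 6, 1977 (702 left).
+365 (one year) → Sep 6, 1978 (337 left).
Sep has 30 days: +25 → Oct 1, 1978 (312 left).
Oct has 31 days: +31 → Nov 1, 1978 (281 left).
Nov has 30 days: +30 → Dec 1, 1978 (251 left).
Dec has 31 days: +31 → Jan 1, 1979 (220 left).
Jan has 31 days: +31 → Feb 1, 1979 (189 left).
Feb has 28 days: +28 → Mar 1, 1979 (161 left).
Mar has 31 days: +31 → Apr 1, 1979 (130 left).
Apr has 30 days: +30 → May 1, 1979 (100 left).
May has 31 days: +31 → Jun 1, 1979 (69 left).
Jun has 30 days: +30 → Jul 1, 1979 (39 left).
Jul has 31 days: +31 → Aug 1, 1979 (8 left).
+8 → Aug 9, 1979.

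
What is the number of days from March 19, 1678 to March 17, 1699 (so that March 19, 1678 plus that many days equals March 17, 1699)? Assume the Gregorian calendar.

Mar 19, 1678 → Mar 19, 1679: 365 days.
Mar 19, 1679 → Mar 19, 1680: 366 days (Feb 29, 1680 is in that span).
Mar 19, 1680 → Mar 19, 1681: 365 days.
Mar 19, 1681 → Mar 19, 1682: 365 days.
Mar 19, 1682 → Mar 19, 1683: 365 days.
Mar 19, 1683 → Mar 19, 1684: 366 days (Feb 29, 1684 is in that span).
Mar 19, 1684 → Mar 19, 1685: 365 days.
Mar 19, 1685 → Mar 19, 1686: 365 days.
Mar 19, 1686 → Mar 19, 1687: 365 days.
Mar 19, 1687 → Mar 19, 1688: 366 days (Feb 29, 1688 is in that span).
Mar 19, 1688 → Mar 19, 1689: 365 days.
Mar 19, 1689 → Mar 19, 1690: 365 days.
Mar 19, 1690 → Mar 19, 1691: 365 days.
Mar 19, 1691 → Mar 19, 1692: 366 days (Feb 29, 1692 is in that span).
Mar 19, 1692 → Mar 19, 1693: 365 days.
Mar 19, 1693 → Mar 19, 1694: 365 days.
Mar 19, 1694 → Mar 19, 1695: 365 days.
Mar 19, 1695 → Mar 19, 1696: 366 days (Feb 29, 1696 is in that span).
Mar 19, 1696 → Mar 19, 1697: 365 days.
Mar 19, 1697 → Mar 19, 1698: 365 days.
Mar 19, 1698 → Apr 19, 1698: 31 days (March has 31).
Apr 19, 1698 → May 19, 1698: 30 days (April has 30).
May 19, 1698 → Jun 19, 1698: 31 days (May has 31).
Jun 19, 1698 → Jul 19, 1698: 30 days (June has 30).
Jul 19, 1698 → Aug 19, 1698: 31 days (July has 31).
Aug 19, 1698 → Sep 19, 1698: 31 days (August has 31).
Sep 19, 1698 → Oct 19, 1698: 30 days (September has 30).
Oct 19, 1698 → Nov 19, 1698: 31 days (October has 31).
Nov 19, 1698 → Dec 19, 1698: 30 days (November has 30).
Dec 19, 1698 → Jan 19, 1699: 31 days (December has 31).
Jan 19, 1699 → Feb 19, 1699: 31 days (January has 31).
Feb 19, 1699 → Mar 17, 1699: 26 days.
Total: 7668 days.

7668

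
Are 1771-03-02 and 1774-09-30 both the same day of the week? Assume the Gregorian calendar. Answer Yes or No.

No

From Mar 2, 1771 to Sep 30, 1774 is 1308 days.
1308 mod 7 = 6, so they are different weekdays.
(Mar 2, 1771 is a Saturday; Sep 30, 1774 is a Friday.)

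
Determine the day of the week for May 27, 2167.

Doomsday rule: the anchor day for the 2100s is Sunday. For year 67: 67÷12 = 5 r 7, and 7÷4 = 1, so 5+7+1 = 13.
Sunday + 13 ≡ Saturday — that's 2167's doomsday.
In May the doomsday date is May 9.
May 27 is 18 days after May 9; 18 mod 7 = 4, so Saturday + 4 = Wednesday.

Wednesday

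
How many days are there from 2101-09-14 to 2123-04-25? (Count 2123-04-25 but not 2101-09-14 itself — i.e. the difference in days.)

Sep 14, 2101 → Sep 14, 2102: 365 days.
Sep 14, 2102 → Sep 14, 2103: 365 days.
Sep 14, 2103 → Sep 14, 2104: 366 days (Feb 29, 2104 is in that span).
Sep 14, 2104 → Sep 14, 2105: 365 days.
Sep 14, 2105 → Sep 14, 2106: 365 days.
Sep 14, 2106 → Sep 14, 2107: 365 days.
Sep 14, 2107 → Sep 14, 2108: 366 days (Feb 29, 2108 is in that span).
Sep 14, 2108 → Sep 14, 2109: 365 days.
Sep 14, 2109 → Sep 14, 2110: 365 days.
Sep 14, 2110 → Sep 14, 2111: 365 days.
Sep 14, 2111 → Sep 14, 2112: 366 days (Feb 29, 2112 is in that span).
Sep 14, 2112 → Sep 14, 2113: 365 days.
Sep 14, 2113 → Sep 14, 2114: 365 days.
Sep 14, 2114 → Sep 14, 2115: 365 days.
Sep 14, 2115 → Sep 14, 2116: 366 days (Feb 29, 2116 is in that span).
Sep 14, 2116 → Sep 14, 2117: 365 days.
Sep 14, 2117 → Sep 14, 2118: 365 days.
Sep 14, 2118 → Sep 14, 2119: 365 days.
Sep 14, 2119 → Sep 14, 2120: 366 days (Feb 29, 2120 is in that span).
Sep 14, 2120 → Sep 14, 2121: 365 days.
Sep 14, 2121 → Sep 14, 2122: 365 days.
Sep 14, 2122 → Oct 14, 2122: 30 days (September has 30).
Oct 14, 2122 → Nov 14, 2122: 31 days (October has 31).
Nov 14, 2122 → Dec 14, 2122: 30 days (November has 30).
Dec 14, 2122 → Jan 14, 2123: 31 days (December has 31).
Jan 14, 2123 → Feb 14, 2123: 31 days (January has 31).
Feb 14, 2123 → Mar 14, 2123: 28 days (February has 28).
Mar 14, 2123 → Apr 14, 2123: 31 days (March has 31).
Apr 14, 2123 → Apr 25, 2123: 11 days.
Total: 7893 days.

7893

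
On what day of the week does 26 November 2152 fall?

Sunday

January 1, 2152 is a Saturday.
Jan 1, 2152 → Feb 1, 2152: 31 days (January has 31).
Feb 1, 2152 → Mar 1, 2152: 29 days (February has 29).
Mar 1, 2152 → Apr 1, 2152: 31 days (March has 31).
Apr 1, 2152 → May 1, 2152: 30 days (April has 30).
May 1, 2152 → Jun 1, 2152: 31 days (May has 31).
Jun 1, 2152 → Jul 1, 2152: 30 days (June has 30).
Jul 1, 2152 → Aug 1, 2152: 31 days (July has 31).
Aug 1, 2152 → Sep 1, 2152: 31 days (August has 31).
Sep 1, 2152 → Oct 1, 2152: 30 days (September has 30).
Oct 1, 2152 → Nov 1, 2152: 31 days (October has 31).
Nov 1, 2152 → Nov 26, 2152: 25 days.
Total: 330 days.
330 mod 7 = 1, so Saturday + 1 = Sunday.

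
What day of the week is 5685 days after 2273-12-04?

Friday

First find the weekday of Dec 4, 2273. Doomsday rule: the anchor day for the 2200s is Friday. For year 73: 73÷12 = 6 r 1, and 1÷4 = 0, so 6+1+0 = 7.
Friday + 7 ≡ Friday — that's 2273's doomsday.
In December the doomsday date is Dec 12.
Dec 4 is 8 days before Dec 12; 8 mod 7 = 1, so Friday − 1 = Thursday.
5685 mod 7 = 1, so 5685 days after a Thursday is Thursday + 1 = Friday.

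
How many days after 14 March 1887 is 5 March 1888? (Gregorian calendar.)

Mar 14, 1887 → Apr 14, 1887: 31 days (March has 31).
Apr 14, 1887 → May 14, 1887: 30 days (April has 30).
May 14, 1887 → Jun 14, 1887: 31 days (May has 31).
Jun 14, 1887 → Jul 14, 1887: 30 days (June has 30).
Jul 14, 1887 → Aug 14, 1887: 31 days (July has 31).
Aug 14, 1887 → Sep 14, 1887: 31 days (August has 31).
Sep 14, 1887 → Oct 14, 1887: 30 days (September has 30).
Oct 14, 1887 → Nov 14, 1887: 31 days (October has 31).
Nov 14, 1887 → Dec 14, 1887: 30 days (November has 30).
Dec 14, 1887 → Jan 14, 1888: 31 days (December has 31).
Jan 14, 1888 → Feb 14, 1888: 31 days (January has 31).
Feb 14, 1888 → Mar 5, 1888: 20 days.
Total: 357 days.

357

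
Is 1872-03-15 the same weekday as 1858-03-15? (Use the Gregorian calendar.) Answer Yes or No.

No

From Mar 15, 1858 to Mar 15, 1872 is 5114 days.
5114 mod 7 = 4, so they are different weekdays.
(Mar 15, 1858 is a Monday; Mar 15, 1872 is a Friday.)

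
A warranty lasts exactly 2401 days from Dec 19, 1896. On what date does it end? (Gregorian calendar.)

+365 (one year) → Dec 19, 1897 (2036 left).
+365 (one year) → Dec 19, 1898 (1671 left).
+365 (one year) → Dec 19, 1899 (1306 left).
+365 (one year) → Dec 19, 1900 (941 left).
+365 (one year) → Dec 19, 1901 (576 left).
+365 (one year) → Dec 19, 1902 (211 left).
Dec has 31 days: +13 → Jan 1, 1903 (198 left).
Jan has 31 days: +31 → Feb 1, 1903 (167 left).
Feb has 28 days: +28 → Mar 1, 1903 (139 left).
Mar has 31 days: +31 → Apr 1, 1903 (108 left).
Apr has 30 days: +30 → May 1, 1903 (78 left).
May has 31 days: +31 → Jun 1, 1903 (47 left).
Jun has 30 days: +30 → Jul 1, 1903 (17 left).
+17 → Jul 18, 1903.

July 18, 1903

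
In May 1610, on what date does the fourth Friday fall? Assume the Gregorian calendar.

May 28, 1610

May 1, 1610 is a Saturday.
The first Friday is therefore May 7 (6 days later).
The fourth Friday is 7 + 3×7 = May 28.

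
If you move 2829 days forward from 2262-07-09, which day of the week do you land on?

Thursday

First find the weekday of Jul 9, 2262. Doomsday rule: the anchor day for the 2200s is Friday. For year 62: 62÷12 = 5 r 2, and 2÷4 = 0, so 5+2+0 = 7.
Friday + 7 ≡ Friday — that's 2262's doomsday.
In July the doomsday date is Jul 11.
Jul 9 is 2 days before Jul 11; 2 mod 7 = 2, so Friday − 2 = Wednesday.
2829 mod 7 = 1, so 2829 days after a Wednesday is Wednesday + 1 = Thursday.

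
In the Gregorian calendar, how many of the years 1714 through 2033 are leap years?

Multiples of 4 in [1714,2033]: 80.
Of those, multiples of 100: 3 (not leap unless ÷400).
Multiples of 400: 1.
Leap years = 80 − 3 + 1 = 78.

78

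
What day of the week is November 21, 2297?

Doomsday rule: the anchor day for the 2200s is Friday. For year 97: 97÷12 = 8 r 1, and 1÷4 = 0, so 8+1+0 = 9.
Friday + 9 ≡ Sunday — that's 2297's doomsday.
In November the doomsday date is Nov 7.
Nov 21 is 14 days after Nov 7; 14 mod 7 = 0, so Sunday + 0 = Sunday.

Sunday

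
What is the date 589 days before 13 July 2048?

December 2, 2046

−366 (one year; includes Feb 29, 2048) → Jul 13, 2047 (223 left).
−13 → Jun 30, 2047 (end of Jun, 30 days; 210 left).
−30 → May 31, 2047 (end of May, 31 days; 180 left).
−31 → Apr 30, 2047 (end of Apr, 30 days; 149 left).
−30 → Mar 31, 2047 (end of Mar, 31 days; 119 left).
−31 → Feb 28, 2047 (end of Feb, 28 days; 88 left).
−28 → Jan 31, 2047 (end of Jan, 31 days; 60 left).
−31 → Dec 31, 2046 (end of Dec, 31 days; 29 left).
−29 → Dec 2, 2046.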